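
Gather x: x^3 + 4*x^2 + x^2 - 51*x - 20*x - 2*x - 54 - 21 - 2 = x^3 + 5*x^2 - 73*x - 77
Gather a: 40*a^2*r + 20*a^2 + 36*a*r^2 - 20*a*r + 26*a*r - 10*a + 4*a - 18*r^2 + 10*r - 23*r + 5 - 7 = a^2*(40*r + 20) + a*(36*r^2 + 6*r - 6) - 18*r^2 - 13*r - 2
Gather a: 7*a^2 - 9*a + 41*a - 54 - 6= 7*a^2 + 32*a - 60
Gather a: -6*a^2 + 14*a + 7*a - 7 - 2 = -6*a^2 + 21*a - 9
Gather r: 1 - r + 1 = 2 - r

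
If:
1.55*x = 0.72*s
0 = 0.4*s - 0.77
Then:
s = 1.92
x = 0.89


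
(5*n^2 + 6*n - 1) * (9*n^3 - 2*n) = 45*n^5 + 54*n^4 - 19*n^3 - 12*n^2 + 2*n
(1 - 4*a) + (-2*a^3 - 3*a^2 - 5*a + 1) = -2*a^3 - 3*a^2 - 9*a + 2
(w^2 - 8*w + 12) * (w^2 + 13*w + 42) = w^4 + 5*w^3 - 50*w^2 - 180*w + 504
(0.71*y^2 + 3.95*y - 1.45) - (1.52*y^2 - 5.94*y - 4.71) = -0.81*y^2 + 9.89*y + 3.26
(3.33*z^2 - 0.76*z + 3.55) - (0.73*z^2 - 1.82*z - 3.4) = 2.6*z^2 + 1.06*z + 6.95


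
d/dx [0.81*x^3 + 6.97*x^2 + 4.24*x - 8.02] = 2.43*x^2 + 13.94*x + 4.24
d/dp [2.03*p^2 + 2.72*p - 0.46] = 4.06*p + 2.72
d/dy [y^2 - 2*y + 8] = 2*y - 2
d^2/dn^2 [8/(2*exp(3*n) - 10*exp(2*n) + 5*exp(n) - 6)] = 8*((-18*exp(2*n) + 40*exp(n) - 5)*(2*exp(3*n) - 10*exp(2*n) + 5*exp(n) - 6) + 2*(6*exp(2*n) - 20*exp(n) + 5)^2*exp(n))*exp(n)/(2*exp(3*n) - 10*exp(2*n) + 5*exp(n) - 6)^3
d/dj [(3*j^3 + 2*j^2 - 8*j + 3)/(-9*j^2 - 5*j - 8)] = (-27*j^4 - 30*j^3 - 154*j^2 + 22*j + 79)/(81*j^4 + 90*j^3 + 169*j^2 + 80*j + 64)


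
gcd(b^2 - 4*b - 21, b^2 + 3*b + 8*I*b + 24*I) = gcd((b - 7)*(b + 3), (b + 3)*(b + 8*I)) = b + 3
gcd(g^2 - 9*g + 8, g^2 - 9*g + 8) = g^2 - 9*g + 8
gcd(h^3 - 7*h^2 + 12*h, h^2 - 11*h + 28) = h - 4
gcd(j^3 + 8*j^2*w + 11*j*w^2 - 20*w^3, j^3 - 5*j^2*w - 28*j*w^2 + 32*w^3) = -j^2 - 3*j*w + 4*w^2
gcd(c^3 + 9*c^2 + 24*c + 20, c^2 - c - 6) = c + 2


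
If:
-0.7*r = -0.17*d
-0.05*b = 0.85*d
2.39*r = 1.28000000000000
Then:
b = -37.49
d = 2.21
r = 0.54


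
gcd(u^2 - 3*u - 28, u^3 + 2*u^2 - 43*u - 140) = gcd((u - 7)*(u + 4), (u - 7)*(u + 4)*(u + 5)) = u^2 - 3*u - 28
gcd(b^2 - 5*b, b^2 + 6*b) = b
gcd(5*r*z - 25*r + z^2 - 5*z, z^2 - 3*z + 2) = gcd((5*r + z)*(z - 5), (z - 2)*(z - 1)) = 1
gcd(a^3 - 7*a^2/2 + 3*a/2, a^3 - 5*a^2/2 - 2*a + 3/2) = a^2 - 7*a/2 + 3/2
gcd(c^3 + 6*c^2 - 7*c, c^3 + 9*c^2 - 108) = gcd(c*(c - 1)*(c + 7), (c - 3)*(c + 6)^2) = 1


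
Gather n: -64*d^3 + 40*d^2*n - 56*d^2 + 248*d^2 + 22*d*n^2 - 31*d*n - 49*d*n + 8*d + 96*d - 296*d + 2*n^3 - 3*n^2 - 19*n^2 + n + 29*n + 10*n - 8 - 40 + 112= -64*d^3 + 192*d^2 - 192*d + 2*n^3 + n^2*(22*d - 22) + n*(40*d^2 - 80*d + 40) + 64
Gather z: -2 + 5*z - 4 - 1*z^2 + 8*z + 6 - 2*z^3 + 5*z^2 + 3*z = -2*z^3 + 4*z^2 + 16*z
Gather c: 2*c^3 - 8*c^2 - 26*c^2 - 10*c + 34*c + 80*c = 2*c^3 - 34*c^2 + 104*c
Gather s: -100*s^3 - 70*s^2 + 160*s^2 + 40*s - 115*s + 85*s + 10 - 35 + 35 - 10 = -100*s^3 + 90*s^2 + 10*s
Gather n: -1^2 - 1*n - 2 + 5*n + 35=4*n + 32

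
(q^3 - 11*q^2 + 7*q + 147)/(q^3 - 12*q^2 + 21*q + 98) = (q + 3)/(q + 2)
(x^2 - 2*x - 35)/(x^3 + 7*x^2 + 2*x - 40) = (x - 7)/(x^2 + 2*x - 8)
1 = 1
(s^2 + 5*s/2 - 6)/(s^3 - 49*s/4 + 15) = 2/(2*s - 5)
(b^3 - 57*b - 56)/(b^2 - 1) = (b^2 - b - 56)/(b - 1)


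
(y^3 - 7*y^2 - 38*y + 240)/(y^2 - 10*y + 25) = (y^2 - 2*y - 48)/(y - 5)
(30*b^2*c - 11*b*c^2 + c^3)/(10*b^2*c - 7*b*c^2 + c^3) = (6*b - c)/(2*b - c)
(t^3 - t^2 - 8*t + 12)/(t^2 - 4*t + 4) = t + 3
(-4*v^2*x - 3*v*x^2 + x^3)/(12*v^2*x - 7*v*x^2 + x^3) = (v + x)/(-3*v + x)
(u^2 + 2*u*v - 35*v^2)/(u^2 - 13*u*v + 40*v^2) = (u + 7*v)/(u - 8*v)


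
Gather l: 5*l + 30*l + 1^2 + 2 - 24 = 35*l - 21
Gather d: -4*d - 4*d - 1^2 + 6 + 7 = 12 - 8*d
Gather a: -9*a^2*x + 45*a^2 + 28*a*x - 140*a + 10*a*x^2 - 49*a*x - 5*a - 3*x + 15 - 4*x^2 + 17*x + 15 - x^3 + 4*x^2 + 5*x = a^2*(45 - 9*x) + a*(10*x^2 - 21*x - 145) - x^3 + 19*x + 30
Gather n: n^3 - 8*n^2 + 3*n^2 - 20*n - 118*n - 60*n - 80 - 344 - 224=n^3 - 5*n^2 - 198*n - 648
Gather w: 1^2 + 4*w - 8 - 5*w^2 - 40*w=-5*w^2 - 36*w - 7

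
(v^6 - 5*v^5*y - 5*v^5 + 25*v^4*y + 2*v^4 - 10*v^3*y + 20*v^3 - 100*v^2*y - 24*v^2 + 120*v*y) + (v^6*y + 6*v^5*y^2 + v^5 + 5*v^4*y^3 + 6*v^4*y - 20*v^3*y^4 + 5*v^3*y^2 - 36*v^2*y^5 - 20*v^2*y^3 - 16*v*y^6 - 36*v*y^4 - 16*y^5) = v^6*y + v^6 + 6*v^5*y^2 - 5*v^5*y - 4*v^5 + 5*v^4*y^3 + 31*v^4*y + 2*v^4 - 20*v^3*y^4 + 5*v^3*y^2 - 10*v^3*y + 20*v^3 - 36*v^2*y^5 - 20*v^2*y^3 - 100*v^2*y - 24*v^2 - 16*v*y^6 - 36*v*y^4 + 120*v*y - 16*y^5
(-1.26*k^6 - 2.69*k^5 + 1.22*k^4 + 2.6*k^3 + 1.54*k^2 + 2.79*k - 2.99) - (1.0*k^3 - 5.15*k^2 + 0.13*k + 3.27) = -1.26*k^6 - 2.69*k^5 + 1.22*k^4 + 1.6*k^3 + 6.69*k^2 + 2.66*k - 6.26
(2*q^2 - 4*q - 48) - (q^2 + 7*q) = q^2 - 11*q - 48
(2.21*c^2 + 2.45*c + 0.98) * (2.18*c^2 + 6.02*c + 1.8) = 4.8178*c^4 + 18.6452*c^3 + 20.8634*c^2 + 10.3096*c + 1.764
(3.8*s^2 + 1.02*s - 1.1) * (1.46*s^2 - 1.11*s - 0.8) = 5.548*s^4 - 2.7288*s^3 - 5.7782*s^2 + 0.405*s + 0.88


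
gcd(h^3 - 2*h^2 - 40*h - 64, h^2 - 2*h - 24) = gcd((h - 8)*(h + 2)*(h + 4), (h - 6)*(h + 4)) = h + 4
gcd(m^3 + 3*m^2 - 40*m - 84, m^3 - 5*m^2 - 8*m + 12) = m^2 - 4*m - 12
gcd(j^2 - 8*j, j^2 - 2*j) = j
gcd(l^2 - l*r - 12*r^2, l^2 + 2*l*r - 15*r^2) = 1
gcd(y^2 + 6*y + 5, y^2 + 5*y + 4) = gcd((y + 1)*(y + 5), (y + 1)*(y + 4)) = y + 1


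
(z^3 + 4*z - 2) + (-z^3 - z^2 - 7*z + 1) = -z^2 - 3*z - 1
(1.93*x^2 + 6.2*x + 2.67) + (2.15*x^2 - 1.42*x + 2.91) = 4.08*x^2 + 4.78*x + 5.58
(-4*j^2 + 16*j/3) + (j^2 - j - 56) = -3*j^2 + 13*j/3 - 56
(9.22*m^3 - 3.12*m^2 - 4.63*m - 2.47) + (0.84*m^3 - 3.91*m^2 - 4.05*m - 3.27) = 10.06*m^3 - 7.03*m^2 - 8.68*m - 5.74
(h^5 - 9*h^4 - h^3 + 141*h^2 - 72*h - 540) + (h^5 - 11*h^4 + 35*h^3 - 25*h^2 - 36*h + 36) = 2*h^5 - 20*h^4 + 34*h^3 + 116*h^2 - 108*h - 504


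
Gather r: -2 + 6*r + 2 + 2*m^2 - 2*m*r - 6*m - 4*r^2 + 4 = 2*m^2 - 6*m - 4*r^2 + r*(6 - 2*m) + 4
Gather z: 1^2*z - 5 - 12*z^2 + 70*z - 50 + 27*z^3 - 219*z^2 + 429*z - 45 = 27*z^3 - 231*z^2 + 500*z - 100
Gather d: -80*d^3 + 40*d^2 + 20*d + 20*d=-80*d^3 + 40*d^2 + 40*d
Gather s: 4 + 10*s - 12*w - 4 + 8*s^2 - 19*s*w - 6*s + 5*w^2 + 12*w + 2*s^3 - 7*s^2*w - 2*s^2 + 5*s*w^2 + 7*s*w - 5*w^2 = 2*s^3 + s^2*(6 - 7*w) + s*(5*w^2 - 12*w + 4)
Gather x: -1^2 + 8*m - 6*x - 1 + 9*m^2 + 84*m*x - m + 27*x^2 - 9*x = 9*m^2 + 7*m + 27*x^2 + x*(84*m - 15) - 2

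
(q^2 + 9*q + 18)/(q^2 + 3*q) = (q + 6)/q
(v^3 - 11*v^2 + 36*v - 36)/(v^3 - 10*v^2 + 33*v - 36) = (v^2 - 8*v + 12)/(v^2 - 7*v + 12)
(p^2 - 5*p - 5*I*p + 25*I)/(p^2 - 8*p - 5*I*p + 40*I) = (p - 5)/(p - 8)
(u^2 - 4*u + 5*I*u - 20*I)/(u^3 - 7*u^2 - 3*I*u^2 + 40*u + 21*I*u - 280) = (u - 4)/(u^2 - u*(7 + 8*I) + 56*I)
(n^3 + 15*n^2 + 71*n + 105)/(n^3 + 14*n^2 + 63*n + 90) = (n + 7)/(n + 6)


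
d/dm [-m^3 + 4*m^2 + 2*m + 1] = -3*m^2 + 8*m + 2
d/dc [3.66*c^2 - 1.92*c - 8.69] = 7.32*c - 1.92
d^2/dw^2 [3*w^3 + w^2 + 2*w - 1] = 18*w + 2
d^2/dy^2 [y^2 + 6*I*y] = 2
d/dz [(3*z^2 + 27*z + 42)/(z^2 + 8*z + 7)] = -3/(z^2 + 2*z + 1)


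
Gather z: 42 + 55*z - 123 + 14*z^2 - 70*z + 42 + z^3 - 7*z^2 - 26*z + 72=z^3 + 7*z^2 - 41*z + 33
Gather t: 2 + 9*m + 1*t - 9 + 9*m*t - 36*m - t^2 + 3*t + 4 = -27*m - t^2 + t*(9*m + 4) - 3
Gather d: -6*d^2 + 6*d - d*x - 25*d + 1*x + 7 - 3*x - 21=-6*d^2 + d*(-x - 19) - 2*x - 14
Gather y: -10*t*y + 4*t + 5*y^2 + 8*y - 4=4*t + 5*y^2 + y*(8 - 10*t) - 4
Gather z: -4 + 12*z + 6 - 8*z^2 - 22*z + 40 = -8*z^2 - 10*z + 42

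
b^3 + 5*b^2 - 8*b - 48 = (b - 3)*(b + 4)^2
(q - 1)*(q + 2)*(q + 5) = q^3 + 6*q^2 + 3*q - 10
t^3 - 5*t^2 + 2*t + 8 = (t - 4)*(t - 2)*(t + 1)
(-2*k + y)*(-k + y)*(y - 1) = 2*k^2*y - 2*k^2 - 3*k*y^2 + 3*k*y + y^3 - y^2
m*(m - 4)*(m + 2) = m^3 - 2*m^2 - 8*m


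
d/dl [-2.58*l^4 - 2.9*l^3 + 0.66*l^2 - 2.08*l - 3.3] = -10.32*l^3 - 8.7*l^2 + 1.32*l - 2.08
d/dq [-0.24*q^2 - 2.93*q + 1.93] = -0.48*q - 2.93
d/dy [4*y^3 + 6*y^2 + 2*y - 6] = 12*y^2 + 12*y + 2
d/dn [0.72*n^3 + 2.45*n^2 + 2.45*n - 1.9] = 2.16*n^2 + 4.9*n + 2.45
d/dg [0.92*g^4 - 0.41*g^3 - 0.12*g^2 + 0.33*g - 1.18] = 3.68*g^3 - 1.23*g^2 - 0.24*g + 0.33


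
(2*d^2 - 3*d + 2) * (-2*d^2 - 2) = -4*d^4 + 6*d^3 - 8*d^2 + 6*d - 4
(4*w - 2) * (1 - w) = -4*w^2 + 6*w - 2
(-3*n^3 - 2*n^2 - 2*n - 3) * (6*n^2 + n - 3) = -18*n^5 - 15*n^4 - 5*n^3 - 14*n^2 + 3*n + 9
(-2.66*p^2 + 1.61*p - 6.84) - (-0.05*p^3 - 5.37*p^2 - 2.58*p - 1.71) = 0.05*p^3 + 2.71*p^2 + 4.19*p - 5.13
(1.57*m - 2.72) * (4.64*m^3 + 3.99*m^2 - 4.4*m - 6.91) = 7.2848*m^4 - 6.3565*m^3 - 17.7608*m^2 + 1.1193*m + 18.7952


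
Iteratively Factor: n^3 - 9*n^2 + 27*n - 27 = (n - 3)*(n^2 - 6*n + 9) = (n - 3)^2*(n - 3)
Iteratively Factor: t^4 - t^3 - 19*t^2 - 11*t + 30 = (t + 2)*(t^3 - 3*t^2 - 13*t + 15) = (t - 5)*(t + 2)*(t^2 + 2*t - 3) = (t - 5)*(t + 2)*(t + 3)*(t - 1)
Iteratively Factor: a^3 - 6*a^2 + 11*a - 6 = (a - 3)*(a^2 - 3*a + 2) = (a - 3)*(a - 1)*(a - 2)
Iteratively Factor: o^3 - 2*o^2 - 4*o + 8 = (o - 2)*(o^2 - 4) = (o - 2)^2*(o + 2)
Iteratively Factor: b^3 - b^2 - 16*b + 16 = (b - 4)*(b^2 + 3*b - 4) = (b - 4)*(b + 4)*(b - 1)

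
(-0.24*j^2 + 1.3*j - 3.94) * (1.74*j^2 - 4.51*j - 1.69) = -0.4176*j^4 + 3.3444*j^3 - 12.313*j^2 + 15.5724*j + 6.6586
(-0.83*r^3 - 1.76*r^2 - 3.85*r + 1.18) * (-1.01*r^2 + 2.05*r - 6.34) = 0.8383*r^5 + 0.0761000000000003*r^4 + 5.5427*r^3 + 2.0741*r^2 + 26.828*r - 7.4812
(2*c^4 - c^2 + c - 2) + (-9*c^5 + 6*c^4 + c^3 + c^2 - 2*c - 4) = -9*c^5 + 8*c^4 + c^3 - c - 6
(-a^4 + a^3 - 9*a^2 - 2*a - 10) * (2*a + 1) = -2*a^5 + a^4 - 17*a^3 - 13*a^2 - 22*a - 10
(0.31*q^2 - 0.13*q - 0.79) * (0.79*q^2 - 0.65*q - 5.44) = 0.2449*q^4 - 0.3042*q^3 - 2.226*q^2 + 1.2207*q + 4.2976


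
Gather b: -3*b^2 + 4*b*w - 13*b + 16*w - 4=-3*b^2 + b*(4*w - 13) + 16*w - 4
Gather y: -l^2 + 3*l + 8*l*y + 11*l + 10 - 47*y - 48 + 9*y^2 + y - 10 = -l^2 + 14*l + 9*y^2 + y*(8*l - 46) - 48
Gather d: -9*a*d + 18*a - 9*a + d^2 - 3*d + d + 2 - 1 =9*a + d^2 + d*(-9*a - 2) + 1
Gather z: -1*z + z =0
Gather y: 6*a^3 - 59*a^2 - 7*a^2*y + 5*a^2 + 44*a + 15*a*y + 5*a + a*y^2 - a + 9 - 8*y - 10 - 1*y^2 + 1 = 6*a^3 - 54*a^2 + 48*a + y^2*(a - 1) + y*(-7*a^2 + 15*a - 8)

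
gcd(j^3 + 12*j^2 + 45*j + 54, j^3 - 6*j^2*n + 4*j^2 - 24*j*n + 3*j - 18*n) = j + 3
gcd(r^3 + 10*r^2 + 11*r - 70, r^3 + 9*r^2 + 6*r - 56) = r^2 + 5*r - 14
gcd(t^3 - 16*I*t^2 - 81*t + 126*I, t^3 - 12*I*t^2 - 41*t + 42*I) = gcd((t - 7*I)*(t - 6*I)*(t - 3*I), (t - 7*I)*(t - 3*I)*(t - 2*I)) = t^2 - 10*I*t - 21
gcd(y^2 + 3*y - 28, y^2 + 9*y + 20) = 1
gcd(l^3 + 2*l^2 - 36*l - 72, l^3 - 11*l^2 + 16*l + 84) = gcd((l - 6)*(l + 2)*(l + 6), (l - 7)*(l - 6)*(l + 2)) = l^2 - 4*l - 12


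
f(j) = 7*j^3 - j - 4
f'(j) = 21*j^2 - 1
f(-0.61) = -4.98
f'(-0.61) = 6.81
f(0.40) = -3.95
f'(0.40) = 2.36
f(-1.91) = -50.87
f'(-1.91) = 75.61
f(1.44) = 15.46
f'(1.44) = 42.55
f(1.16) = 5.77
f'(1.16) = 27.26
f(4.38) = 579.81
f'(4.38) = 401.87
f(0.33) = -4.08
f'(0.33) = 1.29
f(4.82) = 775.04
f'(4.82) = 486.88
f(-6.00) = -1510.00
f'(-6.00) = 755.00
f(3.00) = 182.00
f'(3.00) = 188.00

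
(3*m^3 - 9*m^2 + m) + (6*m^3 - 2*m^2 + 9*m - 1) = 9*m^3 - 11*m^2 + 10*m - 1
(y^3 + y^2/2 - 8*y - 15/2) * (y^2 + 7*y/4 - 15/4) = y^5 + 9*y^4/4 - 87*y^3/8 - 187*y^2/8 + 135*y/8 + 225/8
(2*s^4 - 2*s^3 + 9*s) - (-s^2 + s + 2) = 2*s^4 - 2*s^3 + s^2 + 8*s - 2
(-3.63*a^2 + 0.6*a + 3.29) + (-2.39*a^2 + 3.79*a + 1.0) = -6.02*a^2 + 4.39*a + 4.29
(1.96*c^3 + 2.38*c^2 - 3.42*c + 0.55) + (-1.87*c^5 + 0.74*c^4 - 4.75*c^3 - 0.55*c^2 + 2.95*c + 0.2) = -1.87*c^5 + 0.74*c^4 - 2.79*c^3 + 1.83*c^2 - 0.47*c + 0.75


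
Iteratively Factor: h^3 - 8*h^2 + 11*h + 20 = (h - 5)*(h^2 - 3*h - 4) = (h - 5)*(h + 1)*(h - 4)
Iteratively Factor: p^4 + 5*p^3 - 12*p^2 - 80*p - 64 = (p + 4)*(p^3 + p^2 - 16*p - 16) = (p - 4)*(p + 4)*(p^2 + 5*p + 4) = (p - 4)*(p + 4)^2*(p + 1)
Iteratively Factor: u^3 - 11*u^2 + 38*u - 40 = (u - 4)*(u^2 - 7*u + 10) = (u - 4)*(u - 2)*(u - 5)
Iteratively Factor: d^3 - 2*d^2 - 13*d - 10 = (d + 1)*(d^2 - 3*d - 10) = (d - 5)*(d + 1)*(d + 2)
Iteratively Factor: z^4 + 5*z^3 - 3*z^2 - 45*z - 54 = (z - 3)*(z^3 + 8*z^2 + 21*z + 18) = (z - 3)*(z + 3)*(z^2 + 5*z + 6) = (z - 3)*(z + 2)*(z + 3)*(z + 3)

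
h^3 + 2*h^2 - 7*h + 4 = (h - 1)^2*(h + 4)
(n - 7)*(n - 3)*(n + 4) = n^3 - 6*n^2 - 19*n + 84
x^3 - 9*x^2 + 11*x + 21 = (x - 7)*(x - 3)*(x + 1)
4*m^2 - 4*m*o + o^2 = (-2*m + o)^2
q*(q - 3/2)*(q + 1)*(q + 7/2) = q^4 + 3*q^3 - 13*q^2/4 - 21*q/4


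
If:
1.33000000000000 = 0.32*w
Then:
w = 4.16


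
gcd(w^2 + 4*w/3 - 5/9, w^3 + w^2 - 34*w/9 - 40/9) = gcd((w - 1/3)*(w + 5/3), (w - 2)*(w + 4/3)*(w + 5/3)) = w + 5/3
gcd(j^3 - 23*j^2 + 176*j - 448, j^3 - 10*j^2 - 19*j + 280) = j^2 - 15*j + 56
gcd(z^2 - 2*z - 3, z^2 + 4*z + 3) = z + 1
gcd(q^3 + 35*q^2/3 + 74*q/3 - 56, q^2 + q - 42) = q + 7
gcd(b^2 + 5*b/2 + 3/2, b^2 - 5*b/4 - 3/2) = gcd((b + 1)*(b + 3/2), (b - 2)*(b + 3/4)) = 1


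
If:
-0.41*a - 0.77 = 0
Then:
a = -1.88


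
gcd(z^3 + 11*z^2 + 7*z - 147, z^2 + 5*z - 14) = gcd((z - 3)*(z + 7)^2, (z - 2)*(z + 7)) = z + 7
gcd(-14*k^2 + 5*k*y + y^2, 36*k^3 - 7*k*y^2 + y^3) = 1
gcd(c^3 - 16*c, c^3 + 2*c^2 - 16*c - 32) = c^2 - 16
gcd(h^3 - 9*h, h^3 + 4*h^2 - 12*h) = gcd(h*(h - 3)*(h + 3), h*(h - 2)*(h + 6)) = h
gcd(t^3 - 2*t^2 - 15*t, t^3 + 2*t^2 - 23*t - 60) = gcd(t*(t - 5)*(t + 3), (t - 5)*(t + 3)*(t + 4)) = t^2 - 2*t - 15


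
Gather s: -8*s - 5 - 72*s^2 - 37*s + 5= -72*s^2 - 45*s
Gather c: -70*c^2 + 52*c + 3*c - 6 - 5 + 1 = -70*c^2 + 55*c - 10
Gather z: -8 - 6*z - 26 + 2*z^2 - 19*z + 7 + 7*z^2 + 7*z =9*z^2 - 18*z - 27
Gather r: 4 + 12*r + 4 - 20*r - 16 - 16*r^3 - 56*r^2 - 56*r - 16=-16*r^3 - 56*r^2 - 64*r - 24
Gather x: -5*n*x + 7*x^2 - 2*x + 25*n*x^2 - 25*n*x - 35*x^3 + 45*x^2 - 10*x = -35*x^3 + x^2*(25*n + 52) + x*(-30*n - 12)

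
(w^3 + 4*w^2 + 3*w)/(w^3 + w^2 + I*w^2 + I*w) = (w + 3)/(w + I)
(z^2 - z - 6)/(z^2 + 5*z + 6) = (z - 3)/(z + 3)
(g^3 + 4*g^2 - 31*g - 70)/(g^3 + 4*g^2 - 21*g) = (g^2 - 3*g - 10)/(g*(g - 3))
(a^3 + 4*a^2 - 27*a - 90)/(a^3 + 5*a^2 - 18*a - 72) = (a - 5)/(a - 4)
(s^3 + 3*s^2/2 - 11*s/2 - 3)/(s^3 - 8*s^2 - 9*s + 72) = (s^2 - 3*s/2 - 1)/(s^2 - 11*s + 24)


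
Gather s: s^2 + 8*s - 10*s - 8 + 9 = s^2 - 2*s + 1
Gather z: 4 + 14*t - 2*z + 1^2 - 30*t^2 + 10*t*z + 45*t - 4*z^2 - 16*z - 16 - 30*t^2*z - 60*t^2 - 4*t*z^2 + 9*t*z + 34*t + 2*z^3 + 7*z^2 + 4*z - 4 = -90*t^2 + 93*t + 2*z^3 + z^2*(3 - 4*t) + z*(-30*t^2 + 19*t - 14) - 15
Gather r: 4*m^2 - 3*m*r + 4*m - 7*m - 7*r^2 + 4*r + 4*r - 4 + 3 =4*m^2 - 3*m - 7*r^2 + r*(8 - 3*m) - 1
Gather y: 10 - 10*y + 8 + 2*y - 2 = 16 - 8*y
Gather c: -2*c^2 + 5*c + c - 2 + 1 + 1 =-2*c^2 + 6*c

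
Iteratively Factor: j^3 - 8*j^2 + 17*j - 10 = (j - 5)*(j^2 - 3*j + 2) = (j - 5)*(j - 1)*(j - 2)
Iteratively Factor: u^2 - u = (u)*(u - 1)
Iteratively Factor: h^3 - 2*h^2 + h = (h - 1)*(h^2 - h) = h*(h - 1)*(h - 1)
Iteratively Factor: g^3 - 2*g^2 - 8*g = (g - 4)*(g^2 + 2*g) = (g - 4)*(g + 2)*(g)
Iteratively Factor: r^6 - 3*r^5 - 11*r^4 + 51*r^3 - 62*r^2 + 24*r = (r - 2)*(r^5 - r^4 - 13*r^3 + 25*r^2 - 12*r) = (r - 2)*(r - 1)*(r^4 - 13*r^2 + 12*r) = r*(r - 2)*(r - 1)*(r^3 - 13*r + 12) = r*(r - 3)*(r - 2)*(r - 1)*(r^2 + 3*r - 4) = r*(r - 3)*(r - 2)*(r - 1)^2*(r + 4)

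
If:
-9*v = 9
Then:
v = -1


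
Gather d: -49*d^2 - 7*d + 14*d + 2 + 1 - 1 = -49*d^2 + 7*d + 2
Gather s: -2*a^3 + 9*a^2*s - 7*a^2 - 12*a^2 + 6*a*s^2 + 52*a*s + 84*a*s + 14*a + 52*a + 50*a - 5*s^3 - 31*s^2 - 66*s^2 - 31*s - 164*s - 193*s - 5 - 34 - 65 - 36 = -2*a^3 - 19*a^2 + 116*a - 5*s^3 + s^2*(6*a - 97) + s*(9*a^2 + 136*a - 388) - 140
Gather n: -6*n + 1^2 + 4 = 5 - 6*n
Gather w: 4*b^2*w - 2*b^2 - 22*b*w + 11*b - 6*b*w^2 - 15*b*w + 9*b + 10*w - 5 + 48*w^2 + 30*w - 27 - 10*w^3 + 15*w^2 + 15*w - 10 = -2*b^2 + 20*b - 10*w^3 + w^2*(63 - 6*b) + w*(4*b^2 - 37*b + 55) - 42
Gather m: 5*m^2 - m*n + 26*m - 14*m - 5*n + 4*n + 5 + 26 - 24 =5*m^2 + m*(12 - n) - n + 7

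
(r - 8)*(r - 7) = r^2 - 15*r + 56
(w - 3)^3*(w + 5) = w^4 - 4*w^3 - 18*w^2 + 108*w - 135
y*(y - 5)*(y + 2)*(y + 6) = y^4 + 3*y^3 - 28*y^2 - 60*y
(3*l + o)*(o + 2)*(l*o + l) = 3*l^2*o^2 + 9*l^2*o + 6*l^2 + l*o^3 + 3*l*o^2 + 2*l*o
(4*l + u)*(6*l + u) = 24*l^2 + 10*l*u + u^2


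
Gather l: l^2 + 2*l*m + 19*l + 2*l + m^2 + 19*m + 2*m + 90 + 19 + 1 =l^2 + l*(2*m + 21) + m^2 + 21*m + 110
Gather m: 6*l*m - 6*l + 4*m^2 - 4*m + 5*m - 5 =-6*l + 4*m^2 + m*(6*l + 1) - 5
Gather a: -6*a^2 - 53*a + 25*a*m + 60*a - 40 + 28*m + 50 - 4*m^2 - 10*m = -6*a^2 + a*(25*m + 7) - 4*m^2 + 18*m + 10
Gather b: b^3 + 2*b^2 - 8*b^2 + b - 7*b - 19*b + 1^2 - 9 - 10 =b^3 - 6*b^2 - 25*b - 18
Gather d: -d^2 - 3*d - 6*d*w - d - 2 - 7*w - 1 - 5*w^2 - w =-d^2 + d*(-6*w - 4) - 5*w^2 - 8*w - 3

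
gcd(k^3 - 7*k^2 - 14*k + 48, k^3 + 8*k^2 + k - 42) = k^2 + k - 6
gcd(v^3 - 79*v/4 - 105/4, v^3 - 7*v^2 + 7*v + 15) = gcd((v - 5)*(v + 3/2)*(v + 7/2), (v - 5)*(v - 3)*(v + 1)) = v - 5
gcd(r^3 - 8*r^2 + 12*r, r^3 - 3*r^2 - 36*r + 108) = r - 6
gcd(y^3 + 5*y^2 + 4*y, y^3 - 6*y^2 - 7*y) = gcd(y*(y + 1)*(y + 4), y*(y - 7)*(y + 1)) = y^2 + y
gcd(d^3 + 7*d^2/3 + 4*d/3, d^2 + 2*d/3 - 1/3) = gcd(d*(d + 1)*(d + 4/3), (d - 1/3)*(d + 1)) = d + 1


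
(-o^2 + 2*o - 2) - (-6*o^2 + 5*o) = 5*o^2 - 3*o - 2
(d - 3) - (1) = d - 4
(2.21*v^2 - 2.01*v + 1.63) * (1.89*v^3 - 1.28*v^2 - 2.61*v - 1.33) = 4.1769*v^5 - 6.6277*v^4 - 0.1146*v^3 + 0.220399999999999*v^2 - 1.581*v - 2.1679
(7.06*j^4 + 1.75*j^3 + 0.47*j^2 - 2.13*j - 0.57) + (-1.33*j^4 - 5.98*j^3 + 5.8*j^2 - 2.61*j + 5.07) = 5.73*j^4 - 4.23*j^3 + 6.27*j^2 - 4.74*j + 4.5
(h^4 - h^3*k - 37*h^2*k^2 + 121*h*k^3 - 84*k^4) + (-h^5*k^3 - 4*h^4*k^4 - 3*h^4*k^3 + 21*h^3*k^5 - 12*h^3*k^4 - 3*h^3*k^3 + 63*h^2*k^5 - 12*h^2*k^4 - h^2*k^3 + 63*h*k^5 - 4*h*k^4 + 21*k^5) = -h^5*k^3 - 4*h^4*k^4 - 3*h^4*k^3 + h^4 + 21*h^3*k^5 - 12*h^3*k^4 - 3*h^3*k^3 - h^3*k + 63*h^2*k^5 - 12*h^2*k^4 - h^2*k^3 - 37*h^2*k^2 + 63*h*k^5 - 4*h*k^4 + 121*h*k^3 + 21*k^5 - 84*k^4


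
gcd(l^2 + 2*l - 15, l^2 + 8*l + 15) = l + 5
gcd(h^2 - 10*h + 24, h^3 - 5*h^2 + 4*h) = h - 4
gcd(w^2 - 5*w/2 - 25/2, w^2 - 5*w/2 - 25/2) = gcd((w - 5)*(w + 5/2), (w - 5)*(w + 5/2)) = w^2 - 5*w/2 - 25/2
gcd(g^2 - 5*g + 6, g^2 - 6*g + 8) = g - 2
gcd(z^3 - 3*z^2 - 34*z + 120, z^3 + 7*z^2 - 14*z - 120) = z^2 + 2*z - 24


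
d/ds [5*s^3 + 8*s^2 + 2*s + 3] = 15*s^2 + 16*s + 2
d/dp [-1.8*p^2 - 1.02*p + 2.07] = -3.6*p - 1.02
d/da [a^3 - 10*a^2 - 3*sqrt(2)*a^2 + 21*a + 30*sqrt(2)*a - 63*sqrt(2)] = 3*a^2 - 20*a - 6*sqrt(2)*a + 21 + 30*sqrt(2)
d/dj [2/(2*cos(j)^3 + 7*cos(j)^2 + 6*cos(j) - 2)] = 16*(3*cos(j)^2 + 7*cos(j) + 3)*sin(j)/(15*cos(j) + 7*cos(2*j) + cos(3*j) + 3)^2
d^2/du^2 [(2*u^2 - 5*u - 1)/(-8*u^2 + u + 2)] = 2*(304*u^3 + 96*u^2 + 216*u - 1)/(512*u^6 - 192*u^5 - 360*u^4 + 95*u^3 + 90*u^2 - 12*u - 8)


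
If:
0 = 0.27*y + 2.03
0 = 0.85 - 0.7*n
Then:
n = 1.21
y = -7.52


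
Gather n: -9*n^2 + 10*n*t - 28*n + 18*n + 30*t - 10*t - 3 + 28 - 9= -9*n^2 + n*(10*t - 10) + 20*t + 16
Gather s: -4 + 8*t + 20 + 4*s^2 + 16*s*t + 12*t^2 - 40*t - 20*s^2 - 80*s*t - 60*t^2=-16*s^2 - 64*s*t - 48*t^2 - 32*t + 16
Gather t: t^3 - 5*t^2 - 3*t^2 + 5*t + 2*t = t^3 - 8*t^2 + 7*t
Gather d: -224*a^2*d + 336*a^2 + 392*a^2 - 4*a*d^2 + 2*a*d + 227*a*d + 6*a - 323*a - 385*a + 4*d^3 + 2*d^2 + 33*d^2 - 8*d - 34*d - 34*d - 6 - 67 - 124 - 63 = 728*a^2 - 702*a + 4*d^3 + d^2*(35 - 4*a) + d*(-224*a^2 + 229*a - 76) - 260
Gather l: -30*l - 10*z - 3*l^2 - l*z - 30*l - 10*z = -3*l^2 + l*(-z - 60) - 20*z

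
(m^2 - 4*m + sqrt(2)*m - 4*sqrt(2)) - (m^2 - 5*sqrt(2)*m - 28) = -4*m + 6*sqrt(2)*m - 4*sqrt(2) + 28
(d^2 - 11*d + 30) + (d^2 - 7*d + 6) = 2*d^2 - 18*d + 36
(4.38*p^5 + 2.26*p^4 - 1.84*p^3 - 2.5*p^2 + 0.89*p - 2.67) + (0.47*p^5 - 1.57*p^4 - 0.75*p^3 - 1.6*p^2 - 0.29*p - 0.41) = 4.85*p^5 + 0.69*p^4 - 2.59*p^3 - 4.1*p^2 + 0.6*p - 3.08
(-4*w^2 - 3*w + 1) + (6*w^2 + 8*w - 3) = 2*w^2 + 5*w - 2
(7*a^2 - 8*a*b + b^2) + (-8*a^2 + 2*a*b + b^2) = -a^2 - 6*a*b + 2*b^2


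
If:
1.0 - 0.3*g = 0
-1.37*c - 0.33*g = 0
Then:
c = -0.80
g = 3.33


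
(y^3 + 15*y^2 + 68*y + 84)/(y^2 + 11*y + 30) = (y^2 + 9*y + 14)/(y + 5)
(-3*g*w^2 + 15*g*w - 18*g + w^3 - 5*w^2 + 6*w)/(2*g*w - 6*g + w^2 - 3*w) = (-3*g*w + 6*g + w^2 - 2*w)/(2*g + w)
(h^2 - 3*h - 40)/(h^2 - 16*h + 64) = (h + 5)/(h - 8)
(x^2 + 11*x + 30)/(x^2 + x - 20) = (x + 6)/(x - 4)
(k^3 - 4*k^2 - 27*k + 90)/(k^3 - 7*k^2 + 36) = (k + 5)/(k + 2)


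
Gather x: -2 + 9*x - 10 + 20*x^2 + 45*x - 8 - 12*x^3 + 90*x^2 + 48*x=-12*x^3 + 110*x^2 + 102*x - 20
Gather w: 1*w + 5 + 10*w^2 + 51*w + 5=10*w^2 + 52*w + 10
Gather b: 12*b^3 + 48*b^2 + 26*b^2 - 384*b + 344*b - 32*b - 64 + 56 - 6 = 12*b^3 + 74*b^2 - 72*b - 14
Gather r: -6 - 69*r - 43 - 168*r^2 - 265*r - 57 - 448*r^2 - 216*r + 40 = -616*r^2 - 550*r - 66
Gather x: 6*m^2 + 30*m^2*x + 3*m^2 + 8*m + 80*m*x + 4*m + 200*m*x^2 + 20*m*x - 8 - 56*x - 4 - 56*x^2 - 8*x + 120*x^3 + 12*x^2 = 9*m^2 + 12*m + 120*x^3 + x^2*(200*m - 44) + x*(30*m^2 + 100*m - 64) - 12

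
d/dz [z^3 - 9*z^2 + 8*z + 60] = 3*z^2 - 18*z + 8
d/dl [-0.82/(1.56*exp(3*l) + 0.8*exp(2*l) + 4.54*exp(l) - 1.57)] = (3.8376*exp(2*l) + 1.312*exp(l) + 3.7228)*exp(l)/(1.56*exp(3*l) + 0.8*exp(2*l) + 4.54*exp(l) - 1.57)^2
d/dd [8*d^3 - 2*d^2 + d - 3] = 24*d^2 - 4*d + 1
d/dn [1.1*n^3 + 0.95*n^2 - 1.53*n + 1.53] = 3.3*n^2 + 1.9*n - 1.53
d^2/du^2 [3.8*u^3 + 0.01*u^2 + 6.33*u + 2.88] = 22.8*u + 0.02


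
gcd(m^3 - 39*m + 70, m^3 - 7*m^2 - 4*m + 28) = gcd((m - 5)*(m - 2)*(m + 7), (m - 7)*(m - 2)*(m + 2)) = m - 2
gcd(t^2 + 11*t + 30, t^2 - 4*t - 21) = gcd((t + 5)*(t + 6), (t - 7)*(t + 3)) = 1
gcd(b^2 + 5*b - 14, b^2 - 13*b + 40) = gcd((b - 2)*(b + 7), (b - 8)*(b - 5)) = 1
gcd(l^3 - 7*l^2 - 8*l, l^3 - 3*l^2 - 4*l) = l^2 + l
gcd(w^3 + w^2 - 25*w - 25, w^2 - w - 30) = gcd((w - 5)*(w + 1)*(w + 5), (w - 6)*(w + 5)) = w + 5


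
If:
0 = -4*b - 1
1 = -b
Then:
No Solution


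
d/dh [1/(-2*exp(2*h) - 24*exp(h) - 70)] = (exp(h) + 6)*exp(h)/(exp(2*h) + 12*exp(h) + 35)^2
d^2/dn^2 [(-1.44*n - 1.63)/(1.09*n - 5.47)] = -21.04463/(1.09*n - 5.47)^3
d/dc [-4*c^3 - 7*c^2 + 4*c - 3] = -12*c^2 - 14*c + 4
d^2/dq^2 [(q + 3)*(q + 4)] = 2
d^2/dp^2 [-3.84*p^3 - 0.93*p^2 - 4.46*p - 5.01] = -23.04*p - 1.86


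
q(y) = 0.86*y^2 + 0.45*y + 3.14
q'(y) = 1.72*y + 0.45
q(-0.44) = 3.11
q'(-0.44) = -0.31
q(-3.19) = 10.46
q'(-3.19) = -5.04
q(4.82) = 25.29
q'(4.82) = 8.74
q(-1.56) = 4.53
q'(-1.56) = -2.23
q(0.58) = 3.69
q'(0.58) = 1.45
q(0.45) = 3.52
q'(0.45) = 1.22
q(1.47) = 5.66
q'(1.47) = 2.98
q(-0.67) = 3.22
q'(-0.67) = -0.70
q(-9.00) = 68.75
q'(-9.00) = -15.03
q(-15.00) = 189.89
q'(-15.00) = -25.35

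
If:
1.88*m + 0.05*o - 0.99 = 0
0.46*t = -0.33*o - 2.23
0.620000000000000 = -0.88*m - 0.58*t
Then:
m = 0.63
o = -3.93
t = -2.03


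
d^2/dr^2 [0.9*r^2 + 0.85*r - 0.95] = 1.80000000000000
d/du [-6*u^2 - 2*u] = -12*u - 2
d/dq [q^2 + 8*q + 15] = 2*q + 8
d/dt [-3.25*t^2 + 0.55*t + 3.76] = 0.55 - 6.5*t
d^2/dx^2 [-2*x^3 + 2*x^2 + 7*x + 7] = 4 - 12*x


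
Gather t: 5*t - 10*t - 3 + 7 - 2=2 - 5*t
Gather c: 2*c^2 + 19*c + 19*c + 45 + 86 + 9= 2*c^2 + 38*c + 140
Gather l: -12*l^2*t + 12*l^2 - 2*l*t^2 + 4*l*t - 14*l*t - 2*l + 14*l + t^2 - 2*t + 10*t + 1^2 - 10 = l^2*(12 - 12*t) + l*(-2*t^2 - 10*t + 12) + t^2 + 8*t - 9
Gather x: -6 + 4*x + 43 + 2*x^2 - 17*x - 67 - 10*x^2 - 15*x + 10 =-8*x^2 - 28*x - 20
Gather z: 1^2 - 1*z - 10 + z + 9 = 0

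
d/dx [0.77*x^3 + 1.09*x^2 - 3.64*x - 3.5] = 2.31*x^2 + 2.18*x - 3.64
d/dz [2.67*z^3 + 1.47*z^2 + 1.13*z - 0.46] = 8.01*z^2 + 2.94*z + 1.13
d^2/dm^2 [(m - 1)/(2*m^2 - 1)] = 4*(8*m^2*(m - 1) + (1 - 3*m)*(2*m^2 - 1))/(2*m^2 - 1)^3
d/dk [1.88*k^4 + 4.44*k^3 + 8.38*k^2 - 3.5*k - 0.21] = 7.52*k^3 + 13.32*k^2 + 16.76*k - 3.5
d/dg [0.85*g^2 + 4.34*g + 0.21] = 1.7*g + 4.34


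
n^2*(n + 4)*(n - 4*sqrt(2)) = n^4 - 4*sqrt(2)*n^3 + 4*n^3 - 16*sqrt(2)*n^2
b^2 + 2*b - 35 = (b - 5)*(b + 7)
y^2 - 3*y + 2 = (y - 2)*(y - 1)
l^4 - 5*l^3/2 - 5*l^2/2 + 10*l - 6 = (l - 2)*(l - 3/2)*(l - 1)*(l + 2)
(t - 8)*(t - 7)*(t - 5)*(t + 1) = t^4 - 19*t^3 + 111*t^2 - 149*t - 280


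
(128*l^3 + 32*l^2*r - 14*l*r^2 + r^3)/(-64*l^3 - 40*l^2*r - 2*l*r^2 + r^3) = (-8*l + r)/(4*l + r)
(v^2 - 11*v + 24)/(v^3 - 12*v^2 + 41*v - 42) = (v - 8)/(v^2 - 9*v + 14)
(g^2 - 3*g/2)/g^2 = (g - 3/2)/g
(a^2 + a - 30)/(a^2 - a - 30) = (-a^2 - a + 30)/(-a^2 + a + 30)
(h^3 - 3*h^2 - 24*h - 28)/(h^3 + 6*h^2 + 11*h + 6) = (h^2 - 5*h - 14)/(h^2 + 4*h + 3)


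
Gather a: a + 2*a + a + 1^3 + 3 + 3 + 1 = 4*a + 8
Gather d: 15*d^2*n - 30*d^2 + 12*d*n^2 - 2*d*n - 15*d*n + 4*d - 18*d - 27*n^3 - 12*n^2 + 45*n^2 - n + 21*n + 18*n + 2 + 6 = d^2*(15*n - 30) + d*(12*n^2 - 17*n - 14) - 27*n^3 + 33*n^2 + 38*n + 8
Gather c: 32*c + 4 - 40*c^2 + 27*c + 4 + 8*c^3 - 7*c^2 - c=8*c^3 - 47*c^2 + 58*c + 8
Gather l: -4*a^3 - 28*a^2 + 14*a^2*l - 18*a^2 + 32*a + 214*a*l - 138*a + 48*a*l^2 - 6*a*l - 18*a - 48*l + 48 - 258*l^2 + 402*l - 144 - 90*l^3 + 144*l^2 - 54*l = -4*a^3 - 46*a^2 - 124*a - 90*l^3 + l^2*(48*a - 114) + l*(14*a^2 + 208*a + 300) - 96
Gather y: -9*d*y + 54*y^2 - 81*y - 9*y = 54*y^2 + y*(-9*d - 90)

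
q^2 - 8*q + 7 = (q - 7)*(q - 1)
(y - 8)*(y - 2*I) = y^2 - 8*y - 2*I*y + 16*I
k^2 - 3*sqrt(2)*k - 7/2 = (k - 7*sqrt(2)/2)*(k + sqrt(2)/2)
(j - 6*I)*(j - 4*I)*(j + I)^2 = j^4 - 8*I*j^3 - 5*j^2 - 38*I*j + 24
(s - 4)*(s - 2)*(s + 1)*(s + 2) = s^4 - 3*s^3 - 8*s^2 + 12*s + 16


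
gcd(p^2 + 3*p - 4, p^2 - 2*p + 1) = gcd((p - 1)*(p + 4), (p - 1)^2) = p - 1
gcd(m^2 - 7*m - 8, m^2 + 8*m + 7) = m + 1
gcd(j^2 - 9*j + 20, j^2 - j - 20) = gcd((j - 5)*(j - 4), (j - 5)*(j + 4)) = j - 5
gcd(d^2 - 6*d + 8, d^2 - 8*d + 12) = d - 2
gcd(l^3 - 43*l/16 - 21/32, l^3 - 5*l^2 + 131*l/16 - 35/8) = l - 7/4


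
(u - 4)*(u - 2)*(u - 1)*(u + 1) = u^4 - 6*u^3 + 7*u^2 + 6*u - 8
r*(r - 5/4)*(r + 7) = r^3 + 23*r^2/4 - 35*r/4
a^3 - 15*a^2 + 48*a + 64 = (a - 8)^2*(a + 1)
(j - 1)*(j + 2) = j^2 + j - 2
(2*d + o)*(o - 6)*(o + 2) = 2*d*o^2 - 8*d*o - 24*d + o^3 - 4*o^2 - 12*o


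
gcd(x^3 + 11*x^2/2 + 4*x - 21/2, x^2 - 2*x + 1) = x - 1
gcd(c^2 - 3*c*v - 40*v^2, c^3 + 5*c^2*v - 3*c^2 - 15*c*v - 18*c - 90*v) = c + 5*v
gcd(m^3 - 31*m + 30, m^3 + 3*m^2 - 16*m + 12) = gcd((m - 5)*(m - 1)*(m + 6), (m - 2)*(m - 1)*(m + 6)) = m^2 + 5*m - 6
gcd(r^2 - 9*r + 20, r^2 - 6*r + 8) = r - 4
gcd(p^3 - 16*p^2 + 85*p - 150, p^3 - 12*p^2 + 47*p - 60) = p - 5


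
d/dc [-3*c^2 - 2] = -6*c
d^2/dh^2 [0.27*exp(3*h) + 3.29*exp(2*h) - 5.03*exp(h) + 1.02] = (2.43*exp(2*h) + 13.16*exp(h) - 5.03)*exp(h)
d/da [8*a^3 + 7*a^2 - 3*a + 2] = 24*a^2 + 14*a - 3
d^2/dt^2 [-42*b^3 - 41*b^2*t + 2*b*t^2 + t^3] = 4*b + 6*t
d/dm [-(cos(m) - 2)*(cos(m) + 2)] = sin(2*m)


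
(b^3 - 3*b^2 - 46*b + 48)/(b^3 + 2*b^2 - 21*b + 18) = (b - 8)/(b - 3)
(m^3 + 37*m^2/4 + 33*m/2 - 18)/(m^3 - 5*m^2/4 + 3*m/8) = 2*(m^2 + 10*m + 24)/(m*(2*m - 1))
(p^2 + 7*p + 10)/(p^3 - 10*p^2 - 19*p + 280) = (p + 2)/(p^2 - 15*p + 56)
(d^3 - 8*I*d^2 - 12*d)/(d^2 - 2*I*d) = d - 6*I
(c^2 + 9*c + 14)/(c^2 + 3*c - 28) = (c + 2)/(c - 4)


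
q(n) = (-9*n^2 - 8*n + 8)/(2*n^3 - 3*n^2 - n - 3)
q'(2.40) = 38.63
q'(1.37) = 8.44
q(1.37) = 4.09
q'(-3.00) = -0.04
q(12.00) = -0.46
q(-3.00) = 0.60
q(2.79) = -5.90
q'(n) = (-18*n - 8)/(2*n^3 - 3*n^2 - n - 3) + (-9*n^2 - 8*n + 8)*(-6*n^2 + 6*n + 1)/(2*n^3 - 3*n^2 - n - 3)^2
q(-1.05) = -0.86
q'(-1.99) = -0.48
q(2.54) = -8.93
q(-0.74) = -1.91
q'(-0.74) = -3.85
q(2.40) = -12.69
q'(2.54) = 18.66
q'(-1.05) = -2.79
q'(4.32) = 0.85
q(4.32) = -1.99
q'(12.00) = 0.05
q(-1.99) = 0.41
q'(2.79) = 7.89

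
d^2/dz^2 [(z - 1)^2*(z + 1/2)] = 6*z - 3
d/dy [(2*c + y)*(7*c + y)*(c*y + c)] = c*(14*c^2 + 18*c*y + 9*c + 3*y^2 + 2*y)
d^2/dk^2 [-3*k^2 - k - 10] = -6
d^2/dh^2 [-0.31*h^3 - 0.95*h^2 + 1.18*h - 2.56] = -1.86*h - 1.9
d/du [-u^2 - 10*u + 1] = -2*u - 10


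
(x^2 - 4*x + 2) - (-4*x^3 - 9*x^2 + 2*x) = 4*x^3 + 10*x^2 - 6*x + 2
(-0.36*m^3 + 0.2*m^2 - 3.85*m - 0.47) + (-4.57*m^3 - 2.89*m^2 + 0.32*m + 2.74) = -4.93*m^3 - 2.69*m^2 - 3.53*m + 2.27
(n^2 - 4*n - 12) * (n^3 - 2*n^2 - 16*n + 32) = n^5 - 6*n^4 - 20*n^3 + 120*n^2 + 64*n - 384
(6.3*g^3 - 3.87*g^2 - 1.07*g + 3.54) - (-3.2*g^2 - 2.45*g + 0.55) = 6.3*g^3 - 0.67*g^2 + 1.38*g + 2.99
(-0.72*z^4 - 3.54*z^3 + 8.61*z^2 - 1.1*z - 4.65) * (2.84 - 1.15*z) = 0.828*z^5 + 2.0262*z^4 - 19.9551*z^3 + 25.7174*z^2 + 2.2235*z - 13.206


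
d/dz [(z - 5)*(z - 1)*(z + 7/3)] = 3*z^2 - 22*z/3 - 9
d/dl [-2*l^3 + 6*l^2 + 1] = 6*l*(2 - l)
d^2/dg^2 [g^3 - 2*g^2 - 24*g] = 6*g - 4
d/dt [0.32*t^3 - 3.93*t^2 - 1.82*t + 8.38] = 0.96*t^2 - 7.86*t - 1.82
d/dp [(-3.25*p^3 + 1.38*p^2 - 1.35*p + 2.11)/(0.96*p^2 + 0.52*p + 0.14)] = (-3.12*p^4 - 3.38*p^3 + 0.6486*p^2 - 3.6648*p - 1.2862)/(0.9216*p^4 + 0.9984*p^3 + 0.5392*p^2 + 0.1456*p + 0.0196)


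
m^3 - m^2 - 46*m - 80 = (m - 8)*(m + 2)*(m + 5)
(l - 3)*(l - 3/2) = l^2 - 9*l/2 + 9/2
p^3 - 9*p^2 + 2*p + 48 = (p - 8)*(p - 3)*(p + 2)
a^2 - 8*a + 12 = (a - 6)*(a - 2)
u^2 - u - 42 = (u - 7)*(u + 6)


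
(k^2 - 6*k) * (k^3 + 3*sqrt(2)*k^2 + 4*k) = k^5 - 6*k^4 + 3*sqrt(2)*k^4 - 18*sqrt(2)*k^3 + 4*k^3 - 24*k^2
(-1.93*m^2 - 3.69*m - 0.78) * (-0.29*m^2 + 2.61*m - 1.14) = 0.5597*m^4 - 3.9672*m^3 - 7.2045*m^2 + 2.1708*m + 0.8892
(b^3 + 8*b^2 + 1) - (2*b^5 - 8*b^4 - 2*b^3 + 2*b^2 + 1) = -2*b^5 + 8*b^4 + 3*b^3 + 6*b^2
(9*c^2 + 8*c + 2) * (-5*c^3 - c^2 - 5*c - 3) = -45*c^5 - 49*c^4 - 63*c^3 - 69*c^2 - 34*c - 6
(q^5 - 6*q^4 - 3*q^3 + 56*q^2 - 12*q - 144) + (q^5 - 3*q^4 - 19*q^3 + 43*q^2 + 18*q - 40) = 2*q^5 - 9*q^4 - 22*q^3 + 99*q^2 + 6*q - 184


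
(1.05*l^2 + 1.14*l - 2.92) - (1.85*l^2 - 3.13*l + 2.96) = -0.8*l^2 + 4.27*l - 5.88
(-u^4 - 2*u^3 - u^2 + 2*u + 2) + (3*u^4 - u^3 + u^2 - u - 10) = 2*u^4 - 3*u^3 + u - 8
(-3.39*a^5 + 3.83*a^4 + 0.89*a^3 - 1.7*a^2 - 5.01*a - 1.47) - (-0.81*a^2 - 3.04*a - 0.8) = -3.39*a^5 + 3.83*a^4 + 0.89*a^3 - 0.89*a^2 - 1.97*a - 0.67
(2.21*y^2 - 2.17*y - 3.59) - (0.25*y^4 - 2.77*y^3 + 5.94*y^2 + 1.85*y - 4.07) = -0.25*y^4 + 2.77*y^3 - 3.73*y^2 - 4.02*y + 0.48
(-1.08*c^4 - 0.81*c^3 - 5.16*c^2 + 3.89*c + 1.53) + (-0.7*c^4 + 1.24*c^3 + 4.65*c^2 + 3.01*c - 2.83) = -1.78*c^4 + 0.43*c^3 - 0.51*c^2 + 6.9*c - 1.3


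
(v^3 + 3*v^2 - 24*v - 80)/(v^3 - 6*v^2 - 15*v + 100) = (v + 4)/(v - 5)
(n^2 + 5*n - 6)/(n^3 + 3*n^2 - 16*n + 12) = 1/(n - 2)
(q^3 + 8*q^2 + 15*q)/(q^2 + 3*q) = q + 5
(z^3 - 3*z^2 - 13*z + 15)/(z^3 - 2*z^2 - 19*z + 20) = (z + 3)/(z + 4)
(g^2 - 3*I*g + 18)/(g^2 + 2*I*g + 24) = (g^2 - 3*I*g + 18)/(g^2 + 2*I*g + 24)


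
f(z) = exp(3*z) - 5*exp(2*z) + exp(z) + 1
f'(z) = 3*exp(3*z) - 10*exp(2*z) + exp(z)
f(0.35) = -4.79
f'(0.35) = -10.15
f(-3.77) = 1.02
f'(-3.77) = 0.02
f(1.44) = -8.66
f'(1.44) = 51.64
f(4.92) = 2477789.57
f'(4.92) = 7526940.27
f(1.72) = 24.81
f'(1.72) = 216.21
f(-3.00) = 1.04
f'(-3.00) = 0.03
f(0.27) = -4.02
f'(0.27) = -9.11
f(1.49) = -5.65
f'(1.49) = 69.63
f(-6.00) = 1.00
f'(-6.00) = 0.00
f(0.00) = -2.00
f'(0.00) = -6.00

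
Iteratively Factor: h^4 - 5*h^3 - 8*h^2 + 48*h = (h + 3)*(h^3 - 8*h^2 + 16*h) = (h - 4)*(h + 3)*(h^2 - 4*h) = (h - 4)^2*(h + 3)*(h)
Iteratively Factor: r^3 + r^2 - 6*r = (r - 2)*(r^2 + 3*r) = r*(r - 2)*(r + 3)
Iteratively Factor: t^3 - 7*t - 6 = (t - 3)*(t^2 + 3*t + 2) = (t - 3)*(t + 2)*(t + 1)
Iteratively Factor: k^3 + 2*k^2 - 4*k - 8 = (k + 2)*(k^2 - 4) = (k - 2)*(k + 2)*(k + 2)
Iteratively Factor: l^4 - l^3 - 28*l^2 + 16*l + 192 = (l - 4)*(l^3 + 3*l^2 - 16*l - 48) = (l - 4)*(l + 4)*(l^2 - l - 12) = (l - 4)^2*(l + 4)*(l + 3)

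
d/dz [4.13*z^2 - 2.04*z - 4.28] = 8.26*z - 2.04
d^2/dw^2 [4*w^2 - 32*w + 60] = 8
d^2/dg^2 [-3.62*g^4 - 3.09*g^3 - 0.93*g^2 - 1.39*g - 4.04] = -43.44*g^2 - 18.54*g - 1.86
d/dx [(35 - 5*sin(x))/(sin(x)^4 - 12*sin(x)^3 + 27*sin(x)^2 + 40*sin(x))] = 5*(3*sin(x)^4 - 52*sin(x)^3 + 279*sin(x)^2 - 378*sin(x) - 280)*cos(x)/((sin(x) - 8)^2*(sin(x) - 5)^2*(sin(x) + 1)^2*sin(x)^2)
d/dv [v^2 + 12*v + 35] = 2*v + 12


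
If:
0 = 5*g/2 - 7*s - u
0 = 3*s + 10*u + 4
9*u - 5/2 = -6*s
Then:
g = 791/165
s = 61/33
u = -21/22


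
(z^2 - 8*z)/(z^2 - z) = (z - 8)/(z - 1)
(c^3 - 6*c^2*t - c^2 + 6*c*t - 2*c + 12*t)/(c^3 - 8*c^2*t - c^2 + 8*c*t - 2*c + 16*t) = (-c + 6*t)/(-c + 8*t)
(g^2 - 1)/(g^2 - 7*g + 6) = (g + 1)/(g - 6)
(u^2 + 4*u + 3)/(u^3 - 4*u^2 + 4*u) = (u^2 + 4*u + 3)/(u*(u^2 - 4*u + 4))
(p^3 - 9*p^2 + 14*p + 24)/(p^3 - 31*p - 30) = (p - 4)/(p + 5)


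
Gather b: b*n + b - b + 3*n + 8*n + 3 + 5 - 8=b*n + 11*n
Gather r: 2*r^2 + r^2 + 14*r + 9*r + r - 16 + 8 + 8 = 3*r^2 + 24*r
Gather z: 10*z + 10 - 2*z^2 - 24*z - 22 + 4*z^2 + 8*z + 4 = 2*z^2 - 6*z - 8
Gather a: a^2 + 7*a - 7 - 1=a^2 + 7*a - 8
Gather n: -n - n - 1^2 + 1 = -2*n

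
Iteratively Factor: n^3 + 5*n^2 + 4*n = (n)*(n^2 + 5*n + 4) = n*(n + 1)*(n + 4)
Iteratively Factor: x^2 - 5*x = (x - 5)*(x)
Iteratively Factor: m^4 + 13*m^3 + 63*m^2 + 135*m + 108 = (m + 3)*(m^3 + 10*m^2 + 33*m + 36) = (m + 3)^2*(m^2 + 7*m + 12) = (m + 3)^3*(m + 4)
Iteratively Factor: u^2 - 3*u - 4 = (u + 1)*(u - 4)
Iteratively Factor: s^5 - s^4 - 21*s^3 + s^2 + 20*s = (s + 4)*(s^4 - 5*s^3 - s^2 + 5*s) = (s + 1)*(s + 4)*(s^3 - 6*s^2 + 5*s) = s*(s + 1)*(s + 4)*(s^2 - 6*s + 5) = s*(s - 5)*(s + 1)*(s + 4)*(s - 1)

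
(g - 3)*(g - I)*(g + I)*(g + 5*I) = g^4 - 3*g^3 + 5*I*g^3 + g^2 - 15*I*g^2 - 3*g + 5*I*g - 15*I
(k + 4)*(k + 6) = k^2 + 10*k + 24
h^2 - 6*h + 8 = (h - 4)*(h - 2)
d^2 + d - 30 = (d - 5)*(d + 6)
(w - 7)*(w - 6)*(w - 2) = w^3 - 15*w^2 + 68*w - 84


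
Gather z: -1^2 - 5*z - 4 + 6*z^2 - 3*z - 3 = 6*z^2 - 8*z - 8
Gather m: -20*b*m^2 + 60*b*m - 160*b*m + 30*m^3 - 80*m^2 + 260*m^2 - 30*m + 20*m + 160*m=30*m^3 + m^2*(180 - 20*b) + m*(150 - 100*b)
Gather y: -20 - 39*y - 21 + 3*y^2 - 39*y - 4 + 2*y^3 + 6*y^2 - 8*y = 2*y^3 + 9*y^2 - 86*y - 45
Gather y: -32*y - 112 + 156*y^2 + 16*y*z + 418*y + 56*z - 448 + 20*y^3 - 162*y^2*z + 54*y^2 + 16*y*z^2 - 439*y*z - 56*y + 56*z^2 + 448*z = 20*y^3 + y^2*(210 - 162*z) + y*(16*z^2 - 423*z + 330) + 56*z^2 + 504*z - 560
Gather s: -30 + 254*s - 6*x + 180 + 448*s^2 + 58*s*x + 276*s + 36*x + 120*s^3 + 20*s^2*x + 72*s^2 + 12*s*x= 120*s^3 + s^2*(20*x + 520) + s*(70*x + 530) + 30*x + 150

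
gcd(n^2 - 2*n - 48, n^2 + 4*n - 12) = n + 6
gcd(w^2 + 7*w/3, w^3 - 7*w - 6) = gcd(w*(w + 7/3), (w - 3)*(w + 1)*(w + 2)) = 1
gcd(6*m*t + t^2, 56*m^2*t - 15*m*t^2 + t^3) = t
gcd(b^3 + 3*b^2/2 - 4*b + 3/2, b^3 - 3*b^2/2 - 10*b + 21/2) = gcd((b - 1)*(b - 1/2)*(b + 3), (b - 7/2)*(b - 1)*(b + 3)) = b^2 + 2*b - 3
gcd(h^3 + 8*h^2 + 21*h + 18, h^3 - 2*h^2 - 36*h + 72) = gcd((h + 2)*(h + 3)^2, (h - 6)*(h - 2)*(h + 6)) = 1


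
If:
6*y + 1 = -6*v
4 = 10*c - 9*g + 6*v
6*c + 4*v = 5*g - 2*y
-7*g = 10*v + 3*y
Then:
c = -31/28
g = -41/42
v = 22/21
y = -17/14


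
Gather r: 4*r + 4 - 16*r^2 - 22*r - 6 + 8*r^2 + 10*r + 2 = -8*r^2 - 8*r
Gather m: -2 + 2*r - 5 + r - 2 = 3*r - 9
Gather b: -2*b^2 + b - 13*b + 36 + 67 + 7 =-2*b^2 - 12*b + 110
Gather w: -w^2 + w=-w^2 + w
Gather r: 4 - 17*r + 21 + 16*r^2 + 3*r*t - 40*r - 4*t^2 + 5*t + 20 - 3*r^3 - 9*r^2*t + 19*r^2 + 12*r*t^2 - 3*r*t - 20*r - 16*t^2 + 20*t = -3*r^3 + r^2*(35 - 9*t) + r*(12*t^2 - 77) - 20*t^2 + 25*t + 45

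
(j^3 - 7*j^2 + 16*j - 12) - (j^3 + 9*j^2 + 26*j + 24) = -16*j^2 - 10*j - 36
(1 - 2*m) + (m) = 1 - m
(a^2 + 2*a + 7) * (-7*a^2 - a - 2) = -7*a^4 - 15*a^3 - 53*a^2 - 11*a - 14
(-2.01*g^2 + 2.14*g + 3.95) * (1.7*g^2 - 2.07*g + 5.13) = -3.417*g^4 + 7.7987*g^3 - 8.0261*g^2 + 2.8017*g + 20.2635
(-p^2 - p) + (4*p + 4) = -p^2 + 3*p + 4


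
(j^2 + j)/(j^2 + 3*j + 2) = j/(j + 2)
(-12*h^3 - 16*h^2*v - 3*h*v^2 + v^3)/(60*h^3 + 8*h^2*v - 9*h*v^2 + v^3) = (h + v)/(-5*h + v)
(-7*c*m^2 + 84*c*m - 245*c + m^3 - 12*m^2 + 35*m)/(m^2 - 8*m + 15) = (-7*c*m + 49*c + m^2 - 7*m)/(m - 3)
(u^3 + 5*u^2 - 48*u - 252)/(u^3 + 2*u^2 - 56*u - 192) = (u^2 - u - 42)/(u^2 - 4*u - 32)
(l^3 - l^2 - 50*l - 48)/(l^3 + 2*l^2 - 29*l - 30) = (l - 8)/(l - 5)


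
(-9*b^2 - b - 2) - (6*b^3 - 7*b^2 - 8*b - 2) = -6*b^3 - 2*b^2 + 7*b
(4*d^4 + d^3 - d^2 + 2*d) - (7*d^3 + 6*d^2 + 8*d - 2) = 4*d^4 - 6*d^3 - 7*d^2 - 6*d + 2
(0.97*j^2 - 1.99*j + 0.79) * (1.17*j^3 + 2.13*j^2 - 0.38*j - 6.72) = 1.1349*j^5 - 0.2622*j^4 - 3.683*j^3 - 4.0795*j^2 + 13.0726*j - 5.3088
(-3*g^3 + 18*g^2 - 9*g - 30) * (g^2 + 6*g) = -3*g^5 + 99*g^3 - 84*g^2 - 180*g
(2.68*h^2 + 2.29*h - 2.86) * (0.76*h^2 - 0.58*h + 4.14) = 2.0368*h^4 + 0.186*h^3 + 7.5934*h^2 + 11.1394*h - 11.8404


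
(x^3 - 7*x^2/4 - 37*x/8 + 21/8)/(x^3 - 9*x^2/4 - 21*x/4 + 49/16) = 2*(x - 3)/(2*x - 7)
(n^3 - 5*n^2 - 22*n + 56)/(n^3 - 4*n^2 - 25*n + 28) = (n - 2)/(n - 1)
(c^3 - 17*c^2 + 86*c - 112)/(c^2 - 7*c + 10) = (c^2 - 15*c + 56)/(c - 5)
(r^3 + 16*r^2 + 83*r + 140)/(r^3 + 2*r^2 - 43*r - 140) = (r + 7)/(r - 7)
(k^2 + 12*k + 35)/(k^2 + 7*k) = (k + 5)/k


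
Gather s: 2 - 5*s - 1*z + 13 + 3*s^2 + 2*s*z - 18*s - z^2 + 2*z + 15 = 3*s^2 + s*(2*z - 23) - z^2 + z + 30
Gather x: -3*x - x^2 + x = -x^2 - 2*x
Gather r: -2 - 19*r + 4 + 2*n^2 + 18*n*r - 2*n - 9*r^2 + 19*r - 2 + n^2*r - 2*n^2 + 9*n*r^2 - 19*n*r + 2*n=r^2*(9*n - 9) + r*(n^2 - n)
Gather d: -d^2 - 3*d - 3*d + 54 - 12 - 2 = -d^2 - 6*d + 40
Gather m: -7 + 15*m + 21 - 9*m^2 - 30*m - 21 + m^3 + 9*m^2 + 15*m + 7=m^3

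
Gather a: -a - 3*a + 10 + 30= 40 - 4*a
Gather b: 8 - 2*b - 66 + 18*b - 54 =16*b - 112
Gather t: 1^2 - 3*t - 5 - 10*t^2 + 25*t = -10*t^2 + 22*t - 4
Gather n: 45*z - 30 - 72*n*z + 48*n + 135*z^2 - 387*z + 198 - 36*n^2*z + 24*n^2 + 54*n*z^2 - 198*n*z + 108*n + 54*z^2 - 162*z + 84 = n^2*(24 - 36*z) + n*(54*z^2 - 270*z + 156) + 189*z^2 - 504*z + 252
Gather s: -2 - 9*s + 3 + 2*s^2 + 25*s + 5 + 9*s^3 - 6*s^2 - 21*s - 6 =9*s^3 - 4*s^2 - 5*s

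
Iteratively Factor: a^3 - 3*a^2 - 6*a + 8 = (a - 4)*(a^2 + a - 2) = (a - 4)*(a - 1)*(a + 2)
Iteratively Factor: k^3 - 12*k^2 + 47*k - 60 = (k - 4)*(k^2 - 8*k + 15) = (k - 4)*(k - 3)*(k - 5)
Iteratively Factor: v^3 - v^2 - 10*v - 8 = (v - 4)*(v^2 + 3*v + 2) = (v - 4)*(v + 1)*(v + 2)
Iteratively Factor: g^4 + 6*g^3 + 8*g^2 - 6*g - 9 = (g + 3)*(g^3 + 3*g^2 - g - 3) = (g - 1)*(g + 3)*(g^2 + 4*g + 3) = (g - 1)*(g + 3)^2*(g + 1)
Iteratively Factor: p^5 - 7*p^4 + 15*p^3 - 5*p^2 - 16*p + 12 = (p - 2)*(p^4 - 5*p^3 + 5*p^2 + 5*p - 6) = (p - 2)*(p + 1)*(p^3 - 6*p^2 + 11*p - 6) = (p - 3)*(p - 2)*(p + 1)*(p^2 - 3*p + 2) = (p - 3)*(p - 2)*(p - 1)*(p + 1)*(p - 2)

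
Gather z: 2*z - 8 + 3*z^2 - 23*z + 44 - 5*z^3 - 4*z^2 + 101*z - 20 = -5*z^3 - z^2 + 80*z + 16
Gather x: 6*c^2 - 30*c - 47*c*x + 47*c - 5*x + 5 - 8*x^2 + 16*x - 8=6*c^2 + 17*c - 8*x^2 + x*(11 - 47*c) - 3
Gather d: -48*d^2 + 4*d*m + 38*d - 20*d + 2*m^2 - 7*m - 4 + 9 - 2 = -48*d^2 + d*(4*m + 18) + 2*m^2 - 7*m + 3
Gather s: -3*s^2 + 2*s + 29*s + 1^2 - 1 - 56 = -3*s^2 + 31*s - 56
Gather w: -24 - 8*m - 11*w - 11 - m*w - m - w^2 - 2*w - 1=-9*m - w^2 + w*(-m - 13) - 36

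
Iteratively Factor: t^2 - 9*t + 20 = (t - 4)*(t - 5)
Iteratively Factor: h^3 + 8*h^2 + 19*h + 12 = (h + 1)*(h^2 + 7*h + 12) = (h + 1)*(h + 4)*(h + 3)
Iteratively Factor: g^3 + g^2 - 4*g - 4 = (g + 2)*(g^2 - g - 2) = (g + 1)*(g + 2)*(g - 2)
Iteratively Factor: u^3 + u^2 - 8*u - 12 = (u + 2)*(u^2 - u - 6) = (u + 2)^2*(u - 3)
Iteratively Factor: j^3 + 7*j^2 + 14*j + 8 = (j + 4)*(j^2 + 3*j + 2) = (j + 1)*(j + 4)*(j + 2)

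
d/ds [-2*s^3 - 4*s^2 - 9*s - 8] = -6*s^2 - 8*s - 9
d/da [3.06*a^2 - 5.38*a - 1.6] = 6.12*a - 5.38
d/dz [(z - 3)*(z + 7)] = 2*z + 4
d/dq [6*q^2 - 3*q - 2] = 12*q - 3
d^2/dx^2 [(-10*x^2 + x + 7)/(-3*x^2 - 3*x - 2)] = 2*(-99*x^3 - 369*x^2 - 171*x + 25)/(27*x^6 + 81*x^5 + 135*x^4 + 135*x^3 + 90*x^2 + 36*x + 8)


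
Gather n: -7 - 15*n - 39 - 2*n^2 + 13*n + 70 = -2*n^2 - 2*n + 24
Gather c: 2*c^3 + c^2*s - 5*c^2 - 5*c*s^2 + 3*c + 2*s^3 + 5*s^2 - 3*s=2*c^3 + c^2*(s - 5) + c*(3 - 5*s^2) + 2*s^3 + 5*s^2 - 3*s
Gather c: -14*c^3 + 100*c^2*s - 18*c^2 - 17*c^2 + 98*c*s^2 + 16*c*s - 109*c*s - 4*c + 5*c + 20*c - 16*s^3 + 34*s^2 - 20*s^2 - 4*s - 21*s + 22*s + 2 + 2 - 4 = -14*c^3 + c^2*(100*s - 35) + c*(98*s^2 - 93*s + 21) - 16*s^3 + 14*s^2 - 3*s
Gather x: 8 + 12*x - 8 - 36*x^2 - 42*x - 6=-36*x^2 - 30*x - 6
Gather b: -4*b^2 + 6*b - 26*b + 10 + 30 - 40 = -4*b^2 - 20*b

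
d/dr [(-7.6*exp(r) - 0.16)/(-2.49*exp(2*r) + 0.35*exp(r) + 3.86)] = (-(4.98*exp(r) - 0.35)*(7.6*exp(r) + 0.16) + 18.924*exp(2*r) - 2.66*exp(r) - 29.336)*exp(r)/(-2.49*exp(2*r) + 0.35*exp(r) + 3.86)^2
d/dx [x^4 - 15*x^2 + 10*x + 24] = 4*x^3 - 30*x + 10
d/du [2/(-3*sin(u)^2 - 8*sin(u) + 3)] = 4*(3*sin(u) + 4)*cos(u)/(3*sin(u)^2 + 8*sin(u) - 3)^2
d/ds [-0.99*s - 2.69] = -0.990000000000000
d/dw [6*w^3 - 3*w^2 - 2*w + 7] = 18*w^2 - 6*w - 2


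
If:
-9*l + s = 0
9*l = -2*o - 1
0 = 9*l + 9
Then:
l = -1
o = 4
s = -9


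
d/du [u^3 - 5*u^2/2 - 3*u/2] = 3*u^2 - 5*u - 3/2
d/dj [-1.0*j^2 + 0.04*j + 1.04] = 0.04 - 2.0*j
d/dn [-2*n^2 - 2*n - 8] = -4*n - 2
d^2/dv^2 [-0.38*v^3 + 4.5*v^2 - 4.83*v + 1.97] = 9.0 - 2.28*v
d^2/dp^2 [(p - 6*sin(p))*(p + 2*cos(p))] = 6*p*sin(p) - 2*p*cos(p) - 4*sin(p) + 24*sin(2*p) - 12*cos(p) + 2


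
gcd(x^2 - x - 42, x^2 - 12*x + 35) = x - 7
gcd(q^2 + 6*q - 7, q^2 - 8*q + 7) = q - 1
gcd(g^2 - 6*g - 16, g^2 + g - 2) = g + 2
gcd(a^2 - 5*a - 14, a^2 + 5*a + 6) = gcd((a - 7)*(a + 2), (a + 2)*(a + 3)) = a + 2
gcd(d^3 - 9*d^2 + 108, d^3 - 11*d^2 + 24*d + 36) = d^2 - 12*d + 36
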